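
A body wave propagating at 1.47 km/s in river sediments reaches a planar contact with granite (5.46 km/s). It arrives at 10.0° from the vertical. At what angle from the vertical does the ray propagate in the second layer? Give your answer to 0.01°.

40.16°

Snell's law: sin θ₂ = (V₂/V₁)·sin θ₁ = (5.46/1.47)·sin 10.0° = 0.6450.
θ₂ = arcsin 0.6450 = 40.16° from the normal.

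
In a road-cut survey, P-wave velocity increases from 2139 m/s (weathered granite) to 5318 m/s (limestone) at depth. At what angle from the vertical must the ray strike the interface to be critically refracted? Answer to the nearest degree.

At critical incidence the refracted ray runs along the interface (θ₂ = 90°), so sin θ_c = V₁/V₂.
θ_c = arcsin(2139/5318) = arcsin 0.4022 = 23.72°.

24°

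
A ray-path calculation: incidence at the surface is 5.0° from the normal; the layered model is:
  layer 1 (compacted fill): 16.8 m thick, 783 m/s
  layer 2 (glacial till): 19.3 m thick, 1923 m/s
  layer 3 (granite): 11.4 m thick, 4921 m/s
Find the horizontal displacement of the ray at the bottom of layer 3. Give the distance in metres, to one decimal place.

13.2 m

Apply Snell's law at each interface; in layer i the horizontal offset is hᵢ·tan θᵢ.
Layer 1: θ = 5.00°; offset = 16.8·tan 5.00° = 1.470 m.
Layer 2: sin θ = 1923·sin 5.0°/783 = 0.2140, θ = 12.36°; offset = 19.3·tan 12.36° = 4.229 m.
Layer 3: sin θ = 4921·sin 5.0°/783 = 0.5478, θ = 33.21°; offset = 11.4·tan 33.21° = 7.464 m.
Summing the layer offsets gives 13.163 m.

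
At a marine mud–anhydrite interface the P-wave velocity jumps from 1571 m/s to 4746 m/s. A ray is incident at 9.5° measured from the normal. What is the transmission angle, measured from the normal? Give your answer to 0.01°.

29.91°

sin θ₁/V₁ = sin θ₂/V₂ ⇒ sin θ₂ = 4746·sin 9.5°/1571 = 4746·0.1650/1571 = 0.4986.
θ₂ = sin⁻¹(0.4986) = 29.91° (from vertical).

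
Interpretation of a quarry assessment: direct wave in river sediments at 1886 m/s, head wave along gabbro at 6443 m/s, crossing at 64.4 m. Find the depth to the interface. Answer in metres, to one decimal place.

h = (x_cross/2)·√((V₂−V₁)/(V₂+V₁)).
(V₂−V₁)/(V₂+V₁) = (6443−1886)/(6443+1886) = 0.5471; √ = 0.7397.
h = (64.4/2)·0.7397 = 23.82 m.

23.8 m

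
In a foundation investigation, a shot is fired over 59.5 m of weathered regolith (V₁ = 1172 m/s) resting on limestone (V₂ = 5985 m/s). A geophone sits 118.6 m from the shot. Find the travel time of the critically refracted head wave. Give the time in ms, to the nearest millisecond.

119 ms

t = x/V₂ + 2h·√(V₂²−V₁²)/(V₁V₂).
√(V₂²−V₁²) = √(5985²−1172²) = 5869.1 m/s; delay term = 2·59.5·5869.1/(1172·5985) = 0.09957 s.
t = 118.6/5985 + 0.09957 = 0.11939 s.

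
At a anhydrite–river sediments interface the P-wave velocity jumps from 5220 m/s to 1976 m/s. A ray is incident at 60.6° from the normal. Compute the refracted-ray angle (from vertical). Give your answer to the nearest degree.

19°

Snell's law: sin θ₂ = (V₂/V₁)·sin θ₁ = (1976/5220)·sin 60.6° = 0.3298.
θ₂ = sin⁻¹(0.3298) = 19.26° (from vertical).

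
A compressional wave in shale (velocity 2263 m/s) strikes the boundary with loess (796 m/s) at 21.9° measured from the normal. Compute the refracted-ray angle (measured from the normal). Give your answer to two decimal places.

sin θ₁/V₁ = sin θ₂/V₂ ⇒ sin θ₂ = 796·sin 21.9°/2263 = 796·0.3730/2263 = 0.1312.
θ₂ = arcsin 0.1312 = 7.54° from the normal.

7.54°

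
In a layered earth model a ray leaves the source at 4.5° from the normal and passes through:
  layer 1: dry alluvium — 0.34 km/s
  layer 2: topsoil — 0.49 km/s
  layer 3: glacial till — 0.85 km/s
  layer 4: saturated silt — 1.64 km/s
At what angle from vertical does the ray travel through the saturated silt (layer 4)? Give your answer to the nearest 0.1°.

Ray parameter p = sin 4.5° / 0.34 = 2.3076e-01 s/km.
sin θ_4 = p·V_4 = 2.3076e-01 × 1.64 = 0.3784.
θ_4 = 22.24° from the vertical.

22.2°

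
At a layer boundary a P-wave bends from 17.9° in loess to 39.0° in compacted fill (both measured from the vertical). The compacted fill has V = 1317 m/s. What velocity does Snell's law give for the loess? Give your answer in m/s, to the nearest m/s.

sin 17.9° = 0.3074; sin 39.0° = 0.6293.
V₁ = V₂·(sin θ₁/sin θ₂) = 1317·(0.3074/0.6293) = 643.22 m/s.

643 m/s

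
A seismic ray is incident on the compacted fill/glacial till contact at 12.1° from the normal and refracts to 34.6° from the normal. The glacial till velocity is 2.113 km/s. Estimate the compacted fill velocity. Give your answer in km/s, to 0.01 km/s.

0.78 km/s

sin 12.1° = 0.2096; sin 34.6° = 0.5678.
V₁ = V₂·(sin θ₁/sin θ₂) = 2.113·(0.2096/0.5678) = 0.78 km/s.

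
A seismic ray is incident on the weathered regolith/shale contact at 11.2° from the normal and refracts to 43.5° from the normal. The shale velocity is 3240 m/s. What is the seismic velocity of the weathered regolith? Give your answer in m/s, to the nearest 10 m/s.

910 m/s

Snell's law: sin 11.2°/V₁ = sin 43.5°/V₂.
V₁ = V₂·sin 11.2°/sin 43.5° = 3240 × 0.2822 = 914.24 m/s.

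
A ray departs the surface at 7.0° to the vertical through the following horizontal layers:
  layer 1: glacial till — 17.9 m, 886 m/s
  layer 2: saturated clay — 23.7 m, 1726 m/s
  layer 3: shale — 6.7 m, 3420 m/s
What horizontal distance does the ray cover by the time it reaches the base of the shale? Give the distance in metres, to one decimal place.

Apply Snell's law at each interface; in layer i the horizontal offset is hᵢ·tan θᵢ.
Layer 1: θ = 7.00°; offset = 17.9·tan 7.00° = 2.198 m.
Layer 2: sin θ = 1726·sin 7.0°/886 = 0.2374, θ = 13.73°; offset = 23.7·tan 13.73° = 5.792 m.
Layer 3: sin θ = 3420·sin 7.0°/886 = 0.4704, θ = 28.06°; offset = 6.7·tan 28.06° = 3.572 m.
Σ offsets = 11.562 m.

11.6 m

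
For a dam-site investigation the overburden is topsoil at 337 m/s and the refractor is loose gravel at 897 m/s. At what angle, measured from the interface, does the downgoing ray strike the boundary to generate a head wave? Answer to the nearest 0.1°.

67.9°

At critical incidence the refracted ray runs along the interface (θ₂ = 90°), so sin θ_c = V₁/V₂.
θ_c = arcsin(337/897) = arcsin 0.3757 = 22.07°.
Measured from the interface: 90° − 22.07° = 67.93°.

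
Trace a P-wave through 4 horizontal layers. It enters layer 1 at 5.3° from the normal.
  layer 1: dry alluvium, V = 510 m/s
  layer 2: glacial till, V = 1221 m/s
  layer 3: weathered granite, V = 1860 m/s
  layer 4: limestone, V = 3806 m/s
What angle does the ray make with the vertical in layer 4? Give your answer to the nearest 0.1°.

Snell's law across each interface conserves sin θ / V, so sin θ_4 = V_4·sin θ₁/V₁.
sin θ_4 = 3806 × sin 5.3° / 510 = 0.6893.
θ_4 = 43.58° from the vertical.

43.6°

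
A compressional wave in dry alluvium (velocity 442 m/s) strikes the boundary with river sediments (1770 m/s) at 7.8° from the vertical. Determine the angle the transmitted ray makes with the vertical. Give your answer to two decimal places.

sin θ₁/V₁ = sin θ₂/V₂ ⇒ sin θ₂ = 1770·sin 7.8°/442 = 1770·0.1357/442 = 0.5435.
θ₂ = sin⁻¹(0.5435) = 32.92° (from vertical).

32.92°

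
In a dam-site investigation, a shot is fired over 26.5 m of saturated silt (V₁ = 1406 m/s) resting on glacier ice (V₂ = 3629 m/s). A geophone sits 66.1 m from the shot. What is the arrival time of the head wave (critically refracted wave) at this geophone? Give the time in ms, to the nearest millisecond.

t = x/V₂ + 2h·√(V₂²−V₁²)/(V₁V₂).
√(V₂²−V₁²) = √(3629²−1406²) = 3345.6 m/s; delay term = 2·26.5·3345.6/(1406·3629) = 0.03475 s.
t = 66.1/3629 + 0.03475 = 0.05297 s.

53 ms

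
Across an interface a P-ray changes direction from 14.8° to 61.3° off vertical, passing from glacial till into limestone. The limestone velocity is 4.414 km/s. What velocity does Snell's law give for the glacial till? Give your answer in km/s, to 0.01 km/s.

Snell's law: sin 14.8°/V₁ = sin 61.3°/V₂.
V₁ = V₂·sin 14.8°/sin 61.3° = 4.414 × 0.2912 = 1.29 km/s.

1.29 km/s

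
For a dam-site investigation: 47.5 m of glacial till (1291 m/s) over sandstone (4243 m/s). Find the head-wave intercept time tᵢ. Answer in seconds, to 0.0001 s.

θ_c = arcsin(V₁/V₂) = arcsin(1291/4243) = 17.71°; cos θ_c = 0.9526.
tᵢ = 2h·cos θ_c / V₁ = 2·47.5·0.9526 / 1291 = 0.07010 s.

0.0701 s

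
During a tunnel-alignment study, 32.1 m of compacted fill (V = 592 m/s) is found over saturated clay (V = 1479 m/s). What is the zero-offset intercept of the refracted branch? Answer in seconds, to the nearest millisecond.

tᵢ = 2h·√(V₂²−V₁²)/(V₁V₂).
√(V₂²−V₁²) = √(1479²−592²) = 1355.4 m/s.
tᵢ = 2·32.1·1355.4/(592·1479) = 0.09938 s.

0.099 s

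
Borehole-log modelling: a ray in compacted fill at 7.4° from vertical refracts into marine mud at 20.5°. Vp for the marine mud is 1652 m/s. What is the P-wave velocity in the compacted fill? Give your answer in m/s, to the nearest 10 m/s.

sin 7.4° = 0.1288; sin 20.5° = 0.3502.
V₁ = V₂·(sin θ₁/sin θ₂) = 1652·(0.1288/0.3502) = 607.56 m/s.

610 m/s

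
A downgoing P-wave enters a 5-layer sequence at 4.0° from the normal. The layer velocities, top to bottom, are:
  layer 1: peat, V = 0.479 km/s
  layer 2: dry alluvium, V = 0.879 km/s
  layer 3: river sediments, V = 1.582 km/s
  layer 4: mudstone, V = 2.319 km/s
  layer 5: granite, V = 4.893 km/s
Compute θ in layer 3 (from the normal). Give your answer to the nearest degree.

13°

Snell's law across each interface conserves sin θ / V, so sin θ_3 = V_3·sin θ₁/V₁.
sin θ_3 = 1.582 × sin 4.0° / 0.479 = 0.2304.
θ_3 = arcsin 0.2304 = 13.32°.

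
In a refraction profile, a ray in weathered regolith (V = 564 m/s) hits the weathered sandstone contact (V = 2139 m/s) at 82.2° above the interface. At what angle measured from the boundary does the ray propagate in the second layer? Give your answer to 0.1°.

Angle from the normal: 90° − 82.2° = 7.8°.
Snell's law: sin θ₂ = (V₂/V₁)·sin θ₁ = (2139/564)·sin 7.8° = 0.5147.
θ₂ = arcsin 0.5147 = 30.98° from the normal.
From the interface: 90° − 30.98° = 59.02°.

59.0°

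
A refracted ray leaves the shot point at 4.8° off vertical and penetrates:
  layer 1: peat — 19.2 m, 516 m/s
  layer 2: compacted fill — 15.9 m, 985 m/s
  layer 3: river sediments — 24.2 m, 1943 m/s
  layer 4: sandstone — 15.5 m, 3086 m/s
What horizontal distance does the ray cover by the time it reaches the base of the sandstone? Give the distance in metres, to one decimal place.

Apply Snell's law at each interface; in layer i the horizontal offset is hᵢ·tan θᵢ.
Layer 1: θ = 4.80°; offset = 19.2·tan 4.80° = 1.612 m.
Layer 2: sin θ = 985·sin 4.8°/516 = 0.1597, θ = 9.19°; offset = 15.9·tan 9.19° = 2.573 m.
Layer 3: sin θ = 1943·sin 4.8°/516 = 0.3151, θ = 18.37°; offset = 24.2·tan 18.37° = 8.034 m.
Layer 4: sin θ = 3086·sin 4.8°/516 = 0.5004, θ = 30.03°; offset = 15.5·tan 30.03° = 8.960 m.
Summing the layer offsets gives 21.179 m.

21.2 m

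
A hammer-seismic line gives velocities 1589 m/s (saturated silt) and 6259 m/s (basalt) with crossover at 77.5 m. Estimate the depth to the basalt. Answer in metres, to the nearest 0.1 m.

29.9 m

x_cross = 2h·√((V₂+V₁)/(V₂−V₁)) → h = x_cross / (2·√((V₂+V₁)/(V₂−V₁))).
√((V₂+V₁)/(V₂−V₁)) = √((6259+1589)/(6259−1589)) = 1.2963.
h = 77.5 / (2·1.2963) = 29.89 m.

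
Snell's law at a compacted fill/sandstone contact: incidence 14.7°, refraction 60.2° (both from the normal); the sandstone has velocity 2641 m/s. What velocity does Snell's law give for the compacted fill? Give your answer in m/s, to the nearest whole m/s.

Snell's law: sin 14.7°/V₁ = sin 60.2°/V₂.
V₁ = V₂·sin 14.7°/sin 60.2° = 2641 × 0.2924 = 772.30 m/s.

772 m/s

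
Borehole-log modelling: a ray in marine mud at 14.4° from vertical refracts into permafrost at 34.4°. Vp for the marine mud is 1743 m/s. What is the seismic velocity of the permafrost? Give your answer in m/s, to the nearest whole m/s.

3960 m/s

Snell's law: sin 14.4°/V₁ = sin 34.4°/V₂.
V₂ = V₁·sin 34.4°/sin 14.4° = 1743 × 2.2718 = 3959.70 m/s.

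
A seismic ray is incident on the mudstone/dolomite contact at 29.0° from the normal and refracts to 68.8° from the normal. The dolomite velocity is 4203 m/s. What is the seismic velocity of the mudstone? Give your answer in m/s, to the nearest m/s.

2186 m/s

Snell's law: sin 29.0°/V₁ = sin 68.8°/V₂.
V₁ = V₂·sin 29.0°/sin 68.8° = 4203 × 0.5200 = 2185.57 m/s.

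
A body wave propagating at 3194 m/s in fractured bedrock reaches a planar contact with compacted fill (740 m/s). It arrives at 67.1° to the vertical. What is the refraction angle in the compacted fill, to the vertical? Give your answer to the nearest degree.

sin θ₁/V₁ = sin θ₂/V₂ ⇒ sin θ₂ = 740·sin 67.1°/3194 = 740·0.9212/3194 = 0.2134.
θ₂ = sin⁻¹(0.2134) = 12.32° (from vertical).

12°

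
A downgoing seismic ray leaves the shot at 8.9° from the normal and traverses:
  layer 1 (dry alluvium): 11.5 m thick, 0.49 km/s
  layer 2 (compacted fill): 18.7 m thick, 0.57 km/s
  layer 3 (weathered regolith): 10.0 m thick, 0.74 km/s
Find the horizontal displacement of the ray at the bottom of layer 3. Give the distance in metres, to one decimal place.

7.6 m

Ray parameter p = sin 8.9° / 0.49 km/s = 3.1574e-01 s/km.
Layer 1: θ = 8.90°; offset = 11.5·tan 8.90° = 1.801 m.
Layer 2: sin θ = p·0.57 = 0.1800 → θ = 10.37°; offset = 18.7·tan 10.37° = 3.421 m.
Layer 3: sin θ = p·0.74 = 0.2336 → θ = 13.51°; offset = 10.0·tan 13.51° = 2.403 m.
Summing the layer offsets gives 7.625 m.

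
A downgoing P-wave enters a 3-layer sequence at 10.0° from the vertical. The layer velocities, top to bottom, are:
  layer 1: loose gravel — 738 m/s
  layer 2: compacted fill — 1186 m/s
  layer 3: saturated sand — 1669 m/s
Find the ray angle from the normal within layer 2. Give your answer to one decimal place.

16.2°

Snell's law across each interface conserves sin θ / V, so sin θ_2 = V_2·sin θ₁/V₁.
sin θ_2 = 1186 × sin 10.0° / 738 = 0.2791.
θ_2 = arcsin 0.2791 = 16.20°.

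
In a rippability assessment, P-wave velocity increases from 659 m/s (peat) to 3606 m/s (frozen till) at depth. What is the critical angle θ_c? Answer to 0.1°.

Critical incidence: sin θ_c = V₁/V₂ = 659/3606 = 0.1828.
θ_c = arcsin 0.1828 = 10.53°.

10.5°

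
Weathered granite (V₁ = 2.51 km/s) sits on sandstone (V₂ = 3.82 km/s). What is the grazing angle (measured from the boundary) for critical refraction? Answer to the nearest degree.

At critical incidence the refracted ray runs along the interface (θ₂ = 90°), so sin θ_c = V₁/V₂.
θ_c = arcsin(2.51/3.82) = arcsin 0.6571 = 41.08°.
Measured from the interface: 90° − 41.08° = 48.92°.

49°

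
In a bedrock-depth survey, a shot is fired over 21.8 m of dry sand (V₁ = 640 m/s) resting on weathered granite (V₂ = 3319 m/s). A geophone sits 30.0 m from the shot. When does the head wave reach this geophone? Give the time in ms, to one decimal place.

75.9 ms

t = x/V₂ + 2h·√(V₂²−V₁²)/(V₁V₂).
√(V₂²−V₁²) = √(3319²−640²) = 3256.7 m/s; delay term = 2·21.8·3256.7/(640·3319) = 0.06685 s.
t = 30.0/3319 + 0.06685 = 0.07589 s.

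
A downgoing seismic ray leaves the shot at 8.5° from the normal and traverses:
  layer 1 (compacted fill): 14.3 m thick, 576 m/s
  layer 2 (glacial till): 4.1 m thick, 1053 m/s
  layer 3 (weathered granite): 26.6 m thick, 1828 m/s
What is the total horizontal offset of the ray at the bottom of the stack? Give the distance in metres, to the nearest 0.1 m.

Apply Snell's law at each interface; in layer i the horizontal offset is hᵢ·tan θᵢ.
Layer 1: θ = 8.50°; offset = 14.3·tan 8.50° = 2.137 m.
Layer 2: sin θ = 1053·sin 8.5°/576 = 0.2702, θ = 15.68°; offset = 4.1·tan 15.68° = 1.151 m.
Layer 3: sin θ = 1828·sin 8.5°/576 = 0.4691, θ = 27.98°; offset = 26.6·tan 27.98° = 14.129 m.
Summing the layer offsets gives 17.417 m.

17.4 m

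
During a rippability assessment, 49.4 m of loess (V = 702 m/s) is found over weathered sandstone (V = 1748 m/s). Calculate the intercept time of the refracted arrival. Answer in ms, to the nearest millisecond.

θ_c = arcsin(V₁/V₂) = arcsin(702/1748) = 23.68°; cos θ_c = 0.9158.
tᵢ = 2h·cos θ_c / V₁ = 2·49.4·0.9158 / 702 = 0.12889 s.

129 ms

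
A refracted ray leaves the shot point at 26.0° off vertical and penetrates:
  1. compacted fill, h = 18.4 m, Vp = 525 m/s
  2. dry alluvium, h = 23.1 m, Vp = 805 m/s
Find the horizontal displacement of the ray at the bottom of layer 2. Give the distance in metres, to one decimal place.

Ray parameter p = sin 26.0° / 525 m/s = 8.3499e-04 s/m.
Layer 1: θ = 26.00°; offset = 18.4·tan 26.00° = 8.974 m.
Layer 2: sin θ = p·805 = 0.6722 → θ = 42.23°; offset = 23.1·tan 42.23° = 20.971 m.
Summing the layer offsets gives 29.946 m.

29.9 m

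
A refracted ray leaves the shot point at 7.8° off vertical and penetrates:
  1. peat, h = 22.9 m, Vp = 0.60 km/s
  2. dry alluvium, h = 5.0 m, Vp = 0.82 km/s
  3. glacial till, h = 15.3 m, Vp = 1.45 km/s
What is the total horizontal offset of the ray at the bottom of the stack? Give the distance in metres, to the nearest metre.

p = sin θ₁/V₁ = sin 7.8°/0.60 = 2.2619e-01 s/km is conserved through the stack.
Layer 1: θ = 7.80°; offset = 22.9·tan 7.80° = 3.137 m.
Layer 2: sin θ = p·0.82 = 0.1855 → θ = 10.69°; offset = 5.0·tan 10.69° = 0.944 m.
Layer 3: sin θ = p·1.45 = 0.3280 → θ = 19.15°; offset = 15.3·tan 19.15° = 5.312 m.
Σ offsets = 9.393 m.

9 m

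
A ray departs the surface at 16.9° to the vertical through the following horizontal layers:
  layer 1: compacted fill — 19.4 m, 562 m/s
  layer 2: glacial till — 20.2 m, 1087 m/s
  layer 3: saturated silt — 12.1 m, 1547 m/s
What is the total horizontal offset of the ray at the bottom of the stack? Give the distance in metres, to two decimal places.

p = sin θ₁/V₁ = sin 16.9°/562 = 5.1726e-04 s/m is conserved through the stack.
Layer 1: θ = 16.90°; offset = 19.4·tan 16.90° = 5.8942 m.
Layer 2: sin θ = p·1087 = 0.5623 → θ = 34.21°; offset = 20.2·tan 34.21° = 13.7344 m.
Layer 3: sin θ = p·1547 = 0.8002 → θ = 53.15°; offset = 12.1·tan 53.15° = 16.1449 m.
Σ offsets = 35.7735 m.

35.77 m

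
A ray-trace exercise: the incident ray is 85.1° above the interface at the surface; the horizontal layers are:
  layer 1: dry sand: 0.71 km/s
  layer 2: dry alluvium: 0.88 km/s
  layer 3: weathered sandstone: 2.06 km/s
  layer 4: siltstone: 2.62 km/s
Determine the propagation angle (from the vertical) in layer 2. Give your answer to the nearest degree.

6°

From the normal: θ₁ = 90° − 85.1° = 4.9°.
Ray parameter p = sin 4.9° / 0.71 = 1.2031e-01 s/km.
sin θ_2 = p·V_2 = 1.2031e-01 × 0.88 = 0.1059.
θ_2 = arcsin 0.1059 = 6.08°.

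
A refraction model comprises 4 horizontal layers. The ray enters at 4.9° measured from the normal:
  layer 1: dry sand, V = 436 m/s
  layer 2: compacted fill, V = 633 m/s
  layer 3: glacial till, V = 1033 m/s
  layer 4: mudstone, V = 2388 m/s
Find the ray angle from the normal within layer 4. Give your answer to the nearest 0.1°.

27.9°

Ray parameter p = sin 4.9° / 436 = 1.9591e-04 s/m.
sin θ_4 = p·V_4 = 1.9591e-04 × 2388 = 0.4678.
θ_4 = arcsin 0.4678 = 27.89°.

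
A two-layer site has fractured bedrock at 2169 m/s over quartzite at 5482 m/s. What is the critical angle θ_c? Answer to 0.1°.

23.3°

At critical incidence the refracted ray runs along the interface (θ₂ = 90°), so sin θ_c = V₁/V₂.
θ_c = arcsin(2169/5482) = arcsin 0.3957 = 23.31°.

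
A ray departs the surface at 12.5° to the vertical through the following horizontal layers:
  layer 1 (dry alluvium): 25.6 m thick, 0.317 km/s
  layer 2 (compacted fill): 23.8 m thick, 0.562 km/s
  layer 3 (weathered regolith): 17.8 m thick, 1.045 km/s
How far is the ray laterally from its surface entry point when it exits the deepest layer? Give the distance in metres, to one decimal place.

Apply Snell's law at each interface; in layer i the horizontal offset is hᵢ·tan θᵢ.
Layer 1: θ = 12.50°; offset = 25.6·tan 12.50° = 5.675 m.
Layer 2: sin θ = 0.562·sin 12.5°/0.317 = 0.3837, θ = 22.56°; offset = 23.8·tan 22.56° = 9.890 m.
Layer 3: sin θ = 1.045·sin 12.5°/0.317 = 0.7135, θ = 45.52°; offset = 17.8·tan 45.52° = 18.126 m.
Summing the layer offsets gives 33.691 m.

33.7 m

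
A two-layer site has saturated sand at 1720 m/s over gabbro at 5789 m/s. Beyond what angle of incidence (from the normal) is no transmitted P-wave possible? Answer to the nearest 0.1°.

17.3°

At critical incidence the refracted ray runs along the interface (θ₂ = 90°), so sin θ_c = V₁/V₂.
θ_c = arcsin(1720/5789) = arcsin 0.2971 = 17.28°.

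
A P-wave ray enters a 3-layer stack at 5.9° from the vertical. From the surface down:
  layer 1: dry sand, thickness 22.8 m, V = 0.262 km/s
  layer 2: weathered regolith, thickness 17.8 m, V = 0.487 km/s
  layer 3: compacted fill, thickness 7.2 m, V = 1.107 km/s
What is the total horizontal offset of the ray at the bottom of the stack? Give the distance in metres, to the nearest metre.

9 m

Ray parameter p = sin 5.9° / 0.262 km/s = 3.9234e-01 s/km.
Layer 1: θ = 5.90°; offset = 22.8·tan 5.90° = 2.356 m.
Layer 2: sin θ = p·0.487 = 0.1911 → θ = 11.02°; offset = 17.8·tan 11.02° = 3.465 m.
Layer 3: sin θ = p·1.107 = 0.4343 → θ = 25.74°; offset = 7.2·tan 25.74° = 3.472 m.
Summing the layer offsets gives 9.293 m.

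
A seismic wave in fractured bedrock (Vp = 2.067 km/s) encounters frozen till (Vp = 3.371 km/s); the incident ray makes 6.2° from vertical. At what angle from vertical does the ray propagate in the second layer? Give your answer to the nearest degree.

Snell's law: sin θ₂ = (V₂/V₁)·sin θ₁ = (3.371/2.067)·sin 6.2° = 0.1761.
θ₂ = arcsin 0.1761 = 10.14° from the normal.

10°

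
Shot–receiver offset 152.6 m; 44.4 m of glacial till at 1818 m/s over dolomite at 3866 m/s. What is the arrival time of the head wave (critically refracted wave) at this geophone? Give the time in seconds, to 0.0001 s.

θ_c = arcsin(V₁/V₂) = arcsin(1818/3866) = 28.05°, cos θ_c = 0.8825.
Intercept time tᵢ = 2h cos θ_c / V₁ = 2·44.4·0.8825/1818 = 0.04311 s.
t = x/V₂ + tᵢ = 152.6/3866 + 0.04311 = 0.08258 s.

0.0826 s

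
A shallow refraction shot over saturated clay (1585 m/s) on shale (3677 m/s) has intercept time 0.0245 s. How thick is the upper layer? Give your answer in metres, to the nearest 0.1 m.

θ_c = arcsin(1585/3677) = 25.53°; cos θ_c = 0.9023.
tᵢ = 2h cos θ_c/V₁ ⇒ h = tᵢ·V₁/(2 cos θ_c) = 0.0245·1585/(2·0.9023) = 21.52 m.

21.5 m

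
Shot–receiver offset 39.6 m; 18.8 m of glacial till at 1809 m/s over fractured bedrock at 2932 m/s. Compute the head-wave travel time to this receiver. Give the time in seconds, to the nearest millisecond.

0.030 s

θ_c = arcsin(V₁/V₂) = arcsin(1809/2932) = 38.10°, cos θ_c = 0.7870.
Intercept time tᵢ = 2h cos θ_c / V₁ = 2·18.8·0.7870/1809 = 0.01636 s.
t = x/V₂ + tᵢ = 39.6/2932 + 0.01636 = 0.02986 s.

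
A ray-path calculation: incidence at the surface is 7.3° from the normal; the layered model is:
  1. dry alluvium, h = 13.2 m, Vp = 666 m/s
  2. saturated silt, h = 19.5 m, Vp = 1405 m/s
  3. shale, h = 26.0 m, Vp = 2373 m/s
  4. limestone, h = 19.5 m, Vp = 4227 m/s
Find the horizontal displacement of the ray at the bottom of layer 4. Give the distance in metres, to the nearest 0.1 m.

46.9 m

p = sin θ₁/V₁ = sin 7.3°/666 = 1.9079e-04 s/m is conserved through the stack.
Layer 1: θ = 7.30°; offset = 13.2·tan 7.30° = 1.691 m.
Layer 2: sin θ = p·1405 = 0.2681 → θ = 15.55°; offset = 19.5·tan 15.55° = 5.426 m.
Layer 3: sin θ = p·2373 = 0.4527 → θ = 26.92°; offset = 26.0·tan 26.92° = 13.202 m.
Layer 4: sin θ = p·4227 = 0.8065 → θ = 53.75°; offset = 19.5·tan 53.75° = 26.596 m.
Total horizontal offset = 46.914 m.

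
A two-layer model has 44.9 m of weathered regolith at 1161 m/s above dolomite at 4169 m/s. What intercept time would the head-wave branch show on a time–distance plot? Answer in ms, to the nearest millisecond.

θ_c = arcsin(V₁/V₂) = arcsin(1161/4169) = 16.17°; cos θ_c = 0.9604.
tᵢ = 2h·cos θ_c / V₁ = 2·44.9·0.9604 / 1161 = 0.07429 s.

74 ms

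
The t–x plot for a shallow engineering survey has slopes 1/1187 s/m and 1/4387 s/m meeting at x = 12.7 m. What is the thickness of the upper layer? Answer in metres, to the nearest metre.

5 m

h = (x_cross/2)·√((V₂−V₁)/(V₂+V₁)).
(V₂−V₁)/(V₂+V₁) = (4387−1187)/(4387+1187) = 0.5741; √ = 0.7577.
h = (12.7/2)·0.7577 = 4.81 m.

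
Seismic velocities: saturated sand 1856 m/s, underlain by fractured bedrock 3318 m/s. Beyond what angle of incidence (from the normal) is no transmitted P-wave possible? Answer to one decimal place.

Critical incidence: sin θ_c = V₁/V₂ = 1856/3318 = 0.5594.
θ_c = arcsin 0.5594 = 34.01°.

34.0°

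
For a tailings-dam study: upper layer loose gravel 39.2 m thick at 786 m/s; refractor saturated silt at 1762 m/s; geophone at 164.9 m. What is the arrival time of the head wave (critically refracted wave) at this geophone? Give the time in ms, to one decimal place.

182.9 ms

θ_c = arcsin(V₁/V₂) = arcsin(786/1762) = 26.49°, cos θ_c = 0.8950.
Intercept time tᵢ = 2h cos θ_c / V₁ = 2·39.2·0.8950/786 = 0.08927 s.
t = x/V₂ + tᵢ = 164.9/1762 + 0.08927 = 0.18286 s.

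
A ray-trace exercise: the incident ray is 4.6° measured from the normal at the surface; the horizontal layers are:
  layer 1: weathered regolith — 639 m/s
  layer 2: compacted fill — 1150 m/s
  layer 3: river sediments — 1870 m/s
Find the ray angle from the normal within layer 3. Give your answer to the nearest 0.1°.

13.6°

Snell's law across each interface conserves sin θ / V, so sin θ_3 = V_3·sin θ₁/V₁.
sin θ_3 = 1870 × sin 4.6° / 639 = 0.2347.
θ_3 = 13.57° from the vertical.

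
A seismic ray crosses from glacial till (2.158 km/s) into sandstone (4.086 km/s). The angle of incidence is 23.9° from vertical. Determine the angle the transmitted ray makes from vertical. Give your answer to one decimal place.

50.1°

sin θ₁/V₁ = sin θ₂/V₂ ⇒ sin θ₂ = 4.086·sin 23.9°/2.158 = 4.086·0.4051/2.158 = 0.7671.
θ₂ = sin⁻¹(0.7671) = 50.09° (from vertical).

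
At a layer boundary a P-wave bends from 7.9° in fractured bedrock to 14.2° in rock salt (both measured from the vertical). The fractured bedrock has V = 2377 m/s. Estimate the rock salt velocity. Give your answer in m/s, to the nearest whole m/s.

4242 m/s

Snell's law: sin 7.9°/V₁ = sin 14.2°/V₂.
V₂ = V₁·sin 14.2°/sin 7.9° = 2377 × 1.7848 = 4242.41 m/s.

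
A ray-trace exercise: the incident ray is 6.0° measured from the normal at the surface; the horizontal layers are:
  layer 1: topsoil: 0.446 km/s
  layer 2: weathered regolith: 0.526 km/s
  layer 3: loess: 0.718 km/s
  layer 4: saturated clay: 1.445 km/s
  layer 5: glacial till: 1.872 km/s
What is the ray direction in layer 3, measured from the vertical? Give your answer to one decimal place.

Snell's law across each interface conserves sin θ / V, so sin θ_3 = V_3·sin θ₁/V₁.
sin θ_3 = 0.718 × sin 6.0° / 0.446 = 0.1683.
θ_3 = 9.69° from the vertical.

9.7°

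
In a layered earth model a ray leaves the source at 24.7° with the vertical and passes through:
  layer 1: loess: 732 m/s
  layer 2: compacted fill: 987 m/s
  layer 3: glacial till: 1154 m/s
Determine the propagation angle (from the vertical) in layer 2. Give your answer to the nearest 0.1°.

Ray parameter p = sin 24.7° / 732 = 5.7086e-04 s/m.
sin θ_2 = p·V_2 = 5.7086e-04 × 987 = 0.5634.
θ_2 = arcsin 0.5634 = 34.29°.

34.3°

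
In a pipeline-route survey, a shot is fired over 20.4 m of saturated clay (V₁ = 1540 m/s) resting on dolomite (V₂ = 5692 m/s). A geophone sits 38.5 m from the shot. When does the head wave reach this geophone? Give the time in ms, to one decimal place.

θ_c = arcsin(V₁/V₂) = arcsin(1540/5692) = 15.70°, cos θ_c = 0.9627.
Intercept time tᵢ = 2h cos θ_c / V₁ = 2·20.4·0.9627/1540 = 0.02551 s.
t = x/V₂ + tᵢ = 38.5/5692 + 0.02551 = 0.03227 s.

32.3 ms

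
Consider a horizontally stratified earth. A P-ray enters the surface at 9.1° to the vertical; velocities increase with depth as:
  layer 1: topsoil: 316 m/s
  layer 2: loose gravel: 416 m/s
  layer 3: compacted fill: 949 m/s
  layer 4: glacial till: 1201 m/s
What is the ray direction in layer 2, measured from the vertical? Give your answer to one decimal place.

12.0°

Ray parameter p = sin 9.1° / 316 = 5.0050e-04 s/m.
sin θ_2 = p·V_2 = 5.0050e-04 × 416 = 0.2082.
θ_2 = arcsin 0.2082 = 12.02°.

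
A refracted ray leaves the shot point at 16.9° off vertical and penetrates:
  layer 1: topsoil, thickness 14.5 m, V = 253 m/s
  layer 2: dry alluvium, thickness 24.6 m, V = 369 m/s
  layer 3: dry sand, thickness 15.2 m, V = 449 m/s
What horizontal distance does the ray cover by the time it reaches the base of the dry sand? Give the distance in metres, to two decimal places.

25.08 m

Apply Snell's law at each interface; in layer i the horizontal offset is hᵢ·tan θᵢ.
Layer 1: θ = 16.90°; offset = 14.5·tan 16.90° = 4.4054 m.
Layer 2: sin θ = 369·sin 16.9°/253 = 0.4240, θ = 25.09°; offset = 24.6·tan 25.09° = 11.5165 m.
Layer 3: sin θ = 449·sin 16.9°/253 = 0.5159, θ = 31.06°; offset = 15.2·tan 31.06° = 9.1541 m.
Σ offsets = 25.0761 m.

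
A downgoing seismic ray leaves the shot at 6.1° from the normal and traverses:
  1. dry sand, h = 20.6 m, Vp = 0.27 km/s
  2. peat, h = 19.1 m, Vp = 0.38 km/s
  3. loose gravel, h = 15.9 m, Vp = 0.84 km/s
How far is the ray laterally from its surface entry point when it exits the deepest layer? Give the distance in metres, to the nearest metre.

Ray parameter p = sin 6.1° / 0.27 km/s = 3.9357e-01 s/km.
Layer 1: θ = 6.10°; offset = 20.6·tan 6.10° = 2.202 m.
Layer 2: sin θ = p·0.38 = 0.1496 → θ = 8.60°; offset = 19.1·tan 8.60° = 2.889 m.
Layer 3: sin θ = p·0.84 = 0.3306 → θ = 19.31°; offset = 15.9·tan 19.31° = 5.570 m.
Σ offsets = 10.660 m.

11 m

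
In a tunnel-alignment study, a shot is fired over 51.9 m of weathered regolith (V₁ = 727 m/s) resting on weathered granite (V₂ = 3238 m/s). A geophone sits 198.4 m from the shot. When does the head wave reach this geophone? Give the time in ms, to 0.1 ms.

t = x/V₂ + 2h·√(V₂²−V₁²)/(V₁V₂).
√(V₂²−V₁²) = √(3238²−727²) = 3155.3 m/s; delay term = 2·51.9·3155.3/(727·3238) = 0.13913 s.
t = 198.4/3238 + 0.13913 = 0.20041 s.

200.4 ms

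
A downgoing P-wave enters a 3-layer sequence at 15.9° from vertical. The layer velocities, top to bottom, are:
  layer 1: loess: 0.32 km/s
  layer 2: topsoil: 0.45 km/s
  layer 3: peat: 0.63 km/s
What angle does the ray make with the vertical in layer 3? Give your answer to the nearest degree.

Snell's law across each interface conserves sin θ / V, so sin θ_3 = V_3·sin θ₁/V₁.
sin θ_3 = 0.63 × sin 15.9° / 0.32 = 0.5394.
θ_3 = arcsin 0.5394 = 32.64°.

33°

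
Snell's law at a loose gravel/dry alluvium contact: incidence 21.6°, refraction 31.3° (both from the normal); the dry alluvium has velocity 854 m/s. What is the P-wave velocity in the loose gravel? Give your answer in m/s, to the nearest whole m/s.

605 m/s

Snell's law: sin 21.6°/V₁ = sin 31.3°/V₂.
V₁ = V₂·sin 21.6°/sin 31.3° = 854 × 0.7086 = 605.13 m/s.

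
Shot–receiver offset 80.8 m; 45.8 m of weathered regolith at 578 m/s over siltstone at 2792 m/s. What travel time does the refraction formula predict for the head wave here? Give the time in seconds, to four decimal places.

0.1840 s

θ_c = arcsin(V₁/V₂) = arcsin(578/2792) = 11.95°, cos θ_c = 0.9783.
Intercept time tᵢ = 2h cos θ_c / V₁ = 2·45.8·0.9783/578 = 0.15504 s.
t = x/V₂ + tᵢ = 80.8/2792 + 0.15504 = 0.18398 s.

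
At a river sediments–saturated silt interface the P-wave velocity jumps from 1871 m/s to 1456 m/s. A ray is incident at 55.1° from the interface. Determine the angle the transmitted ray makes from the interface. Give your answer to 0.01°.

Convert to the normal: θ₁ = 90° − 55.1° = 34.9°.
sin θ₁/V₁ = sin θ₂/V₂ ⇒ sin θ₂ = 1456·sin 34.9°/1871 = 1456·0.5721/1871 = 0.4452.
θ₂ = sin⁻¹(0.4452) = 26.44° (from vertical).
From the interface: 90° − 26.44° = 63.56°.

63.56°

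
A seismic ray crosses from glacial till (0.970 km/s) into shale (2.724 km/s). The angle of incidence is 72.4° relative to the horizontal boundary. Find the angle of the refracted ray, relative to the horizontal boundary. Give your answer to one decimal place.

31.9°

Angle from the normal: 90° − 72.4° = 17.6°.
Snell's law: sin θ₂ = (V₂/V₁)·sin θ₁ = (2.724/0.970)·sin 17.6° = 0.8491.
θ₂ = sin⁻¹(0.8491) = 58.12° (from vertical).
From the interface: 90° − 58.12° = 31.88°.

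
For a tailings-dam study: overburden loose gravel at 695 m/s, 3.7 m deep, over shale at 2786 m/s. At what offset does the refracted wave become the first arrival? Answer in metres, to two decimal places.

9.55 m

θ_c = arcsin(695/2786) = 14.45°, so cos θ_c = 0.9684 and tᵢ = 2h cos θ_c/V₁ = 0.0103 s.
At crossover x/V₁ = x/V₂ + tᵢ ⇒ x = tᵢ/(1/V₁ − 1/V₂) = 0.01031/(1.4388e-03 − 3.5894e-04) = 9.55 m.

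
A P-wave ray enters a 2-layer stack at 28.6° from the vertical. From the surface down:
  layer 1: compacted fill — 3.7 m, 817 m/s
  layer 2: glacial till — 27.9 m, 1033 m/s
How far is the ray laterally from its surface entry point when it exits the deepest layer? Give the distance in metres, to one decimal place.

23.2 m

Apply Snell's law at each interface; in layer i the horizontal offset is hᵢ·tan θᵢ.
Layer 1: θ = 28.60°; offset = 3.7·tan 28.60° = 2.017 m.
Layer 2: sin θ = 1033·sin 28.6°/817 = 0.6052, θ = 37.25°; offset = 27.9·tan 37.25° = 21.213 m.
Σ offsets = 23.230 m.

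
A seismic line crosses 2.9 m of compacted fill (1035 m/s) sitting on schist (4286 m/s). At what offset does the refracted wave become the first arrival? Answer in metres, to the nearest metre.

θ_c = arcsin(1035/4286) = 13.97°, so cos θ_c = 0.9704 and tᵢ = 2h cos θ_c/V₁ = 0.0054 s.
At crossover x/V₁ = x/V₂ + tᵢ ⇒ x = tᵢ/(1/V₁ − 1/V₂) = 0.00544/(9.6618e-04 − 2.3332e-04) = 7.42 m.

7 m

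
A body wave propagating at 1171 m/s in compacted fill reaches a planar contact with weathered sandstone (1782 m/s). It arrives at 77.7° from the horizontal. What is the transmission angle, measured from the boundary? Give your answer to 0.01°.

71.08°

Angle from the normal: 90° − 77.7° = 12.3°.
sin θ₁/V₁ = sin θ₂/V₂ ⇒ sin θ₂ = 1782·sin 12.3°/1171 = 1782·0.2130/1171 = 0.3242.
θ₂ = sin⁻¹(0.3242) = 18.92° (from vertical).
From the interface: 90° − 18.92° = 71.08°.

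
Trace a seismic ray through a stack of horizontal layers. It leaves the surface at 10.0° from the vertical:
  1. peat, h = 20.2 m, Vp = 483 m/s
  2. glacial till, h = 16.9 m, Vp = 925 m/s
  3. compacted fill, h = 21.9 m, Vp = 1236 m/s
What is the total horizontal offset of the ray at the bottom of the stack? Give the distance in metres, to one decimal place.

20.4 m

p = sin θ₁/V₁ = sin 10.0°/483 = 3.5952e-04 s/m is conserved through the stack.
Layer 1: θ = 10.00°; offset = 20.2·tan 10.00° = 3.562 m.
Layer 2: sin θ = p·925 = 0.3326 → θ = 19.42°; offset = 16.9·tan 19.42° = 5.959 m.
Layer 3: sin θ = p·1236 = 0.4444 → θ = 26.38°; offset = 21.9·tan 26.38° = 10.863 m.
Summing the layer offsets gives 20.384 m.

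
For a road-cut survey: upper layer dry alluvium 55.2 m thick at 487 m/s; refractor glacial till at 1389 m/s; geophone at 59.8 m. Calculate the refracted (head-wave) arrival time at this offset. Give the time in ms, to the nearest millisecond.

255 ms

θ_c = arcsin(V₁/V₂) = arcsin(487/1389) = 20.52°, cos θ_c = 0.9365.
Intercept time tᵢ = 2h cos θ_c / V₁ = 2·55.2·0.9365/487 = 0.21230 s.
t = x/V₂ + tᵢ = 59.8/1389 + 0.21230 = 0.25536 s.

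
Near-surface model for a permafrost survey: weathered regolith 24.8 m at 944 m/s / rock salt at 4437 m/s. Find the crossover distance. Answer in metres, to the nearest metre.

θ_c = arcsin(944/4437) = 12.28°, so cos θ_c = 0.9771 and tᵢ = 2h cos θ_c/V₁ = 0.0513 s.
At crossover x/V₁ = x/V₂ + tᵢ ⇒ x = tᵢ/(1/V₁ − 1/V₂) = 0.05134/(1.0593e-03 − 2.2538e-04) = 61.56 m.

62 m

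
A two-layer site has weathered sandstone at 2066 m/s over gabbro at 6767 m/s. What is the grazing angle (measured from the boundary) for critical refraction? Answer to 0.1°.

72.2°

At critical incidence the refracted ray runs along the interface (θ₂ = 90°), so sin θ_c = V₁/V₂.
θ_c = arcsin(2066/6767) = arcsin 0.3053 = 17.78°.
Measured from the interface: 90° − 17.78° = 72.22°.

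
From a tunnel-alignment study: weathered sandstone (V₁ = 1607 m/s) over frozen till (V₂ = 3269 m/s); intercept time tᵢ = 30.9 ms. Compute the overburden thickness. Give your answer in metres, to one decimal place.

h = tᵢ·V₁·V₂ / (2·√(V₂²−V₁²)).
√(V₂²−V₁²) = √(3269² − 1607²) = 2846.7 m/s.
h = 0.0309 s × 1607 × 3269 / (2 × 2846.7) = 28.51 m.

28.5 m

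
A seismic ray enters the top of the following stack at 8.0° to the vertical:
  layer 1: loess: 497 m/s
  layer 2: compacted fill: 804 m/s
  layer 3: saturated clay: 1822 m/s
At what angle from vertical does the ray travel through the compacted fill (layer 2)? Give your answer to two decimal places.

13.01°

Ray parameter p = sin 8.0° / 497 = 2.8003e-04 s/m.
sin θ_2 = p·V_2 = 2.8003e-04 × 804 = 0.2251.
θ_2 = 13.01° from the vertical.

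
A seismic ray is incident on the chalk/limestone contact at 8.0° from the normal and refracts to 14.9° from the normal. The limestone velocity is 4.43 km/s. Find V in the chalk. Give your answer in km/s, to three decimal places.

Snell's law: sin 8.0°/V₁ = sin 14.9°/V₂.
V₁ = V₂·sin 8.0°/sin 14.9° = 4.43 × 0.5412 = 2.398 km/s.

2.398 km/s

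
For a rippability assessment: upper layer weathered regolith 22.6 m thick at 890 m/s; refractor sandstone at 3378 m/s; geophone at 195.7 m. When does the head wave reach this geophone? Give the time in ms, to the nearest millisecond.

t = x/V₂ + 2h·√(V₂²−V₁²)/(V₁V₂).
√(V₂²−V₁²) = √(3378²−890²) = 3258.6 m/s; delay term = 2·22.6·3258.6/(890·3378) = 0.04899 s.
t = 195.7/3378 + 0.04899 = 0.10693 s.

107 ms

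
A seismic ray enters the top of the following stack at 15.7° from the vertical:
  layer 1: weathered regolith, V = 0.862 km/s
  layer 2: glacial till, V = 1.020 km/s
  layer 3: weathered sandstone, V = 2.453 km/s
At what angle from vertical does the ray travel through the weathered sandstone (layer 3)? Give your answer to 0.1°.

50.4°

Ray parameter p = sin 15.7° / 0.862 = 3.1392e-01 s/km.
sin θ_3 = p·V_3 = 3.1392e-01 × 2.453 = 0.7700.
θ_3 = 50.36° from the vertical.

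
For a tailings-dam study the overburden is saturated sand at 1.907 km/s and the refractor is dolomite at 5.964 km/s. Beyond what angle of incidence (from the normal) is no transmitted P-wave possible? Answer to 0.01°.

18.65°

Critical incidence: sin θ_c = V₁/V₂ = 1.907/5.964 = 0.3198.
θ_c = arcsin 0.3198 = 18.65°.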